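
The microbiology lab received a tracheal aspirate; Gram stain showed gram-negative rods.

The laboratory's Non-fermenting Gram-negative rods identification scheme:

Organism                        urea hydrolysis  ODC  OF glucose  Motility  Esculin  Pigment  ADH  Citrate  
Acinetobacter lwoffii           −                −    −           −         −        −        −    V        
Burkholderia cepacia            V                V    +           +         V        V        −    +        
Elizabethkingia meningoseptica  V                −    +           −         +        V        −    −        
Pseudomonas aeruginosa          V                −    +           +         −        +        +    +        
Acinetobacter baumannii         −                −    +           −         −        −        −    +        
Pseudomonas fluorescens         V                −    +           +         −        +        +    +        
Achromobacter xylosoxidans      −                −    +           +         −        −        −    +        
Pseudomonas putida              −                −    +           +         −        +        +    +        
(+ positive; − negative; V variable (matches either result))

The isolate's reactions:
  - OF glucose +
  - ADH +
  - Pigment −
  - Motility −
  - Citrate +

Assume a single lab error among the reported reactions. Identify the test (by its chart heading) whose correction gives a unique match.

As reported, no row in the chart matches all 5 reactions.
Reversing ADH (to −) → unique match: Acinetobacter baumannii.
Reversing Citrate → still no organism matches.
Reversing Motility → still no organism matches.
Reversing OF glucose → still no organism matches.
Reversing Pigment → still no organism matches.

ADH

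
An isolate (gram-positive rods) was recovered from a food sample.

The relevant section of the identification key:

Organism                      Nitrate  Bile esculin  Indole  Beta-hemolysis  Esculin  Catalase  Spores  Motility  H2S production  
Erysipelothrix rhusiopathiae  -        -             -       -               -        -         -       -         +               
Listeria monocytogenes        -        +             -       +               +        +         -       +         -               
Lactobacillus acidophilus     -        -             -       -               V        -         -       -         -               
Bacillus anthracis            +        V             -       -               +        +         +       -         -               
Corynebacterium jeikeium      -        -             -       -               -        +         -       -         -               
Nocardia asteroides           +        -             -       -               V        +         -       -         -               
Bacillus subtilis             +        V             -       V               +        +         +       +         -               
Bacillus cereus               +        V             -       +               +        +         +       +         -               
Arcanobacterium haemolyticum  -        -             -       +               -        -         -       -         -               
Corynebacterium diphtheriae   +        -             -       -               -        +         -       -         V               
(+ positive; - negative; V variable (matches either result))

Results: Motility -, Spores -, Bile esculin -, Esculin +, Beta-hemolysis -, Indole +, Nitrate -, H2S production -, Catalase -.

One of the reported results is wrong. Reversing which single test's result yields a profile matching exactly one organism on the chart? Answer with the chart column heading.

Indole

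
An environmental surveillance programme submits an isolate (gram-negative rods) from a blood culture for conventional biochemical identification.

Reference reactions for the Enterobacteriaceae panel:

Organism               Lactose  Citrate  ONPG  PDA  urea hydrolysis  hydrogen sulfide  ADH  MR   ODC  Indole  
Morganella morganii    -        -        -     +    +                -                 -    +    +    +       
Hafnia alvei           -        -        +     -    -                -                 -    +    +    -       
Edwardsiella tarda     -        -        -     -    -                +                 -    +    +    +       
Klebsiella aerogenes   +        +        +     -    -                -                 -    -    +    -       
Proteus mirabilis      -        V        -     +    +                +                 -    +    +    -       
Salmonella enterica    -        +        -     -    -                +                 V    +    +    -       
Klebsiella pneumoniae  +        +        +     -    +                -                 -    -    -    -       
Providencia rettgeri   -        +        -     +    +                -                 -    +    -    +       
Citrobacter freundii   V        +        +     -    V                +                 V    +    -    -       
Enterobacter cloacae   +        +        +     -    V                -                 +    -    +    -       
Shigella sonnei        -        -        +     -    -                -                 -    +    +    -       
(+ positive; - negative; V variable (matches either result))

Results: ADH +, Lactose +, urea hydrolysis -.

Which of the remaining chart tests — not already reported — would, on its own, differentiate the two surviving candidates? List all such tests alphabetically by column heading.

Lactose +: excludes 7 organisms — 4 left.
ADH +: excludes Klebsiella aerogenes, Klebsiella pneumoniae — 2 left.
urea hydrolysis -: all 2 remaining candidates are consistent.
Two candidates remain: Citrobacter freundii and Enterobacter cloacae.
  Citrate: + vs + — same for both, does not separate.
  ONPG: + vs + — same for both, does not separate.
  PDA: - vs - — same for both, does not separate.
  hydrogen sulfide: Citrobacter freundii +, Enterobacter cloacae - — discriminates.
  MR: Citrobacter freundii +, Enterobacter cloacae - — discriminates.
  ODC: Citrobacter freundii -, Enterobacter cloacae + — discriminates.
  Indole: - vs - — same for both, does not separate.

hydrogen sulfide, MR, ODC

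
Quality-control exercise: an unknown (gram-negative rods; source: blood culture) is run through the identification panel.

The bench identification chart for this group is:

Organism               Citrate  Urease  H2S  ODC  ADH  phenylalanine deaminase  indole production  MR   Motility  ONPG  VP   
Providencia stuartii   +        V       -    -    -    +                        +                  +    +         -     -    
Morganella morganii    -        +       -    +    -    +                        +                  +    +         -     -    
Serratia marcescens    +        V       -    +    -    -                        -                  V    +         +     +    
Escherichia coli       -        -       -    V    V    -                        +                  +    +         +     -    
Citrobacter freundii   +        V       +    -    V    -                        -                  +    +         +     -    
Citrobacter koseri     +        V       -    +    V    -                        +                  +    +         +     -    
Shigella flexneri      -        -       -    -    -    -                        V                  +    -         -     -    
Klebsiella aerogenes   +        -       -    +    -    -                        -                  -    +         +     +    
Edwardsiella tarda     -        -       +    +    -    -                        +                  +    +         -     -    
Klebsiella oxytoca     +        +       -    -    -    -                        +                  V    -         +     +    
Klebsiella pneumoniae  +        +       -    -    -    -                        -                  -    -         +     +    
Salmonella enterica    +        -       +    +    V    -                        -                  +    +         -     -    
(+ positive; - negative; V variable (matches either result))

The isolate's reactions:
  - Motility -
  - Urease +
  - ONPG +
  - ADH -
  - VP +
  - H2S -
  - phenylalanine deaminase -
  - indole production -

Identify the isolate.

Klebsiella pneumoniae

H2S -: excludes Citrobacter freundii, Edwardsiella tarda, Salmonella enterica — 9 left.
Urease +: excludes Escherichia coli, Shigella flexneri, Klebsiella aerogenes — 6 left.
phenylalanine deaminase -: excludes Providencia stuartii, Morganella morganii — 4 left.
indole production -: excludes Citrobacter koseri, Klebsiella oxytoca — 2 left.
VP +: all 2 remaining candidates are consistent.
Motility -: excludes Serratia marcescens — 1 left.
ADH -: the one remaining candidate is consistent.
ONPG +: the one remaining candidate is consistent.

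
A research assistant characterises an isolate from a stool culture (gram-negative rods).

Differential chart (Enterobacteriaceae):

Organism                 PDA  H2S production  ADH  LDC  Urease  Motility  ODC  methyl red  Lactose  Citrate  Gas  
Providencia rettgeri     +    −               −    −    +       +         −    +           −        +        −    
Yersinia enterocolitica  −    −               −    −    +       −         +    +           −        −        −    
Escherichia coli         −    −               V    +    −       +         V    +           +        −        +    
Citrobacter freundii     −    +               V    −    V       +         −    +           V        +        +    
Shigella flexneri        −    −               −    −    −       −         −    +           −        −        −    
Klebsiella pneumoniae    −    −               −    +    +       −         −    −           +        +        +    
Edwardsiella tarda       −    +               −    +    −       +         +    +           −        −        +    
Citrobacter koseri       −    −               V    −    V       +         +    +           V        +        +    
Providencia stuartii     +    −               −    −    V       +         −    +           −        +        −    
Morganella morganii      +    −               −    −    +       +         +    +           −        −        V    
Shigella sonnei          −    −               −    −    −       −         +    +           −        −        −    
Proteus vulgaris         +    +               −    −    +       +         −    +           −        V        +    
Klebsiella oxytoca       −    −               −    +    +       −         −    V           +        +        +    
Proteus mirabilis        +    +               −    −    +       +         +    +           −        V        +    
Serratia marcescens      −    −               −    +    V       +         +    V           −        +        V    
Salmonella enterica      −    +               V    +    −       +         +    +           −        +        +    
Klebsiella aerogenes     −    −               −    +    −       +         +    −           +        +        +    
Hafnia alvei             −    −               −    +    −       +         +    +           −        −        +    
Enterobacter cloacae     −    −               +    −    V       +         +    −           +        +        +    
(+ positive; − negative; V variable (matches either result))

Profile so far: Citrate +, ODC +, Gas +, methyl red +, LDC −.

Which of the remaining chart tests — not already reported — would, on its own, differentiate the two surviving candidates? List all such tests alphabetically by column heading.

Gas +: excludes 5 organisms — 14 left.
methyl red +: excludes Klebsiella pneumoniae, Klebsiella aerogenes, Enterobacter cloacae — 11 left.
LDC −: excludes 6 organisms — 5 left.
ODC +: excludes Citrobacter freundii, Proteus vulgaris — 3 left.
Citrate +: excludes Morganella morganii — 2 left.
Two candidates remain: Citrobacter koseri and Proteus mirabilis.
  PDA: Citrobacter koseri −, Proteus mirabilis + — discriminates.
  H2S production: Citrobacter koseri −, Proteus mirabilis + — discriminates.
  ADH: V vs − — variable for at least one, does not separate.
  Urease: V vs + — variable for at least one, does not separate.
  Motility: + vs + — same for both, does not separate.
  Lactose: V vs − — variable for at least one, does not separate.

H2S production, PDA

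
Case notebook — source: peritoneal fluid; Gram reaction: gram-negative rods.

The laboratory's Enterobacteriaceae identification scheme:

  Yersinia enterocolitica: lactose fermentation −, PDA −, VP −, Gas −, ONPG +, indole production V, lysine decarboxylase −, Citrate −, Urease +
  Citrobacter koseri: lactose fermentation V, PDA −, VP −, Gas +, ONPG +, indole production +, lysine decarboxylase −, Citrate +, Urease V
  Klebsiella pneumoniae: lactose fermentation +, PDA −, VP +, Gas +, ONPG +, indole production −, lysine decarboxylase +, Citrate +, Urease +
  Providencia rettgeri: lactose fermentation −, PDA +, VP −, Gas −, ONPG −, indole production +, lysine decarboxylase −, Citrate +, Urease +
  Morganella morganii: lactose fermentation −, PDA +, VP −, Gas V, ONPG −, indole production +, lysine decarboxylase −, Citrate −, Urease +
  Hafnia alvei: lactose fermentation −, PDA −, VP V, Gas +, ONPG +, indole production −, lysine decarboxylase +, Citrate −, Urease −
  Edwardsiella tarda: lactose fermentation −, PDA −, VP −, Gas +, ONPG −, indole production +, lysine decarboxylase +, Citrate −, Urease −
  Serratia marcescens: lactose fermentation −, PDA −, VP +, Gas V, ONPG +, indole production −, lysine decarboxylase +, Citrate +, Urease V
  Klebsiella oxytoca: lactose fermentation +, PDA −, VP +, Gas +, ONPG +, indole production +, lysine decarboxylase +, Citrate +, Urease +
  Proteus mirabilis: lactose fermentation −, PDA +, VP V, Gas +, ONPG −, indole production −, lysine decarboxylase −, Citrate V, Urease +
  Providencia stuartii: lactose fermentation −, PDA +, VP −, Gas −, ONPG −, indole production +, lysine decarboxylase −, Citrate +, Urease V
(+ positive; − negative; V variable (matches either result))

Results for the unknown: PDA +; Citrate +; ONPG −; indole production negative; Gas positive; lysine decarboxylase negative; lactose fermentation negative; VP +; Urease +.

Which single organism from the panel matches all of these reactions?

Proteus mirabilis

Citrate +: excludes Yersinia enterocolitica, Morganella morganii, Hafnia alvei, Edwardsiella tarda — 7 left.
VP +: excludes Citrobacter koseri, Providencia rettgeri, Providencia stuartii — 4 left.
PDA +: excludes Klebsiella pneumoniae, Serratia marcescens, Klebsiella oxytoca — 1 left.
lactose fermentation −: the one remaining candidate is consistent.
Urease +: the one remaining candidate is consistent.
Gas +: the one remaining candidate is consistent.
indole production −: the one remaining candidate is consistent.
lysine decarboxylase −: the one remaining candidate is consistent.
ONPG −: the one remaining candidate is consistent.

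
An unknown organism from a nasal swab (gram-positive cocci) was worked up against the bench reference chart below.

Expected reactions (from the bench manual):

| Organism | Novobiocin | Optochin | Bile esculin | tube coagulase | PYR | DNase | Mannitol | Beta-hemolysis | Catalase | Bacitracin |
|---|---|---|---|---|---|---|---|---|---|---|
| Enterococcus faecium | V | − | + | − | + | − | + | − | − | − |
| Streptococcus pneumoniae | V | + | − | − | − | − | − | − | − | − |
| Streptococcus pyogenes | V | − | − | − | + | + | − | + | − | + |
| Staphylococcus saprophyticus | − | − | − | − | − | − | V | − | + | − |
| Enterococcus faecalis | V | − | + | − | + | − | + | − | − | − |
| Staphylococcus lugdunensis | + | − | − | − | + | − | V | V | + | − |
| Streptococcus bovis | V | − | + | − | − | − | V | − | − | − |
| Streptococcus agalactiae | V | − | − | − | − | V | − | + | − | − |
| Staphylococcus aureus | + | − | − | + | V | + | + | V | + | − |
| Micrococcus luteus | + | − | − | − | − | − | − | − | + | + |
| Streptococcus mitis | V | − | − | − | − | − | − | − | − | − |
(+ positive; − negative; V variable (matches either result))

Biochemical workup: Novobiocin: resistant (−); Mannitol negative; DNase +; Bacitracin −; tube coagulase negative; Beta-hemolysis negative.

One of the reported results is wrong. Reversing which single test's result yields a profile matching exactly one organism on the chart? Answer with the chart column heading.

Beta-hemolysis

As reported, no row in the chart matches all 6 reactions.
Reversing Bacitracin → still no organism matches.
Reversing Mannitol → still no organism matches.
Reversing Novobiocin → still no organism matches.
Reversing DNase → 4 organisms match (not unique).
Reversing tube coagulase → still no organism matches.
Reversing Beta-hemolysis (to +) → unique match: Streptococcus agalactiae.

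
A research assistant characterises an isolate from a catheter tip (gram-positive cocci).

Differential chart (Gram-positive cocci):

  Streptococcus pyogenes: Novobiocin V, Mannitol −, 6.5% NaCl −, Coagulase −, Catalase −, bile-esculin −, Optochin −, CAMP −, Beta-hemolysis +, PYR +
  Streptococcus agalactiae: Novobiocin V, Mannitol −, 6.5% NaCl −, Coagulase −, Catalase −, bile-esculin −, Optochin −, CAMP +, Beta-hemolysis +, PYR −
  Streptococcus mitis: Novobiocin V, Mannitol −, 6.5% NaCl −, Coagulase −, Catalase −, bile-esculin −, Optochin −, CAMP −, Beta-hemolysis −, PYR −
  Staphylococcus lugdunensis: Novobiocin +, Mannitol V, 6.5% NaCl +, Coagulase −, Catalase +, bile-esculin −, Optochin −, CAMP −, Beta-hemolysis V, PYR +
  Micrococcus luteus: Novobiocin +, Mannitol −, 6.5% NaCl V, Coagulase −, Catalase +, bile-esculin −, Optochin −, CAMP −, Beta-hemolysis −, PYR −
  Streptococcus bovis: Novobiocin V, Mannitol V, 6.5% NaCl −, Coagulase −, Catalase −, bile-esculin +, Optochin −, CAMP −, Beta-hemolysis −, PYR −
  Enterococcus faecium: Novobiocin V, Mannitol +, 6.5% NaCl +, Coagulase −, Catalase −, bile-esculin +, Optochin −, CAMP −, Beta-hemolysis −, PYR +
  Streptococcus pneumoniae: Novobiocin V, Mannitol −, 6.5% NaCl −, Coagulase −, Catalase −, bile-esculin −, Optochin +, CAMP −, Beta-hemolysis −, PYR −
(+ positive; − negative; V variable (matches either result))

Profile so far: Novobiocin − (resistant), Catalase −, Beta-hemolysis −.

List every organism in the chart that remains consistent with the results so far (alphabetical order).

Enterococcus faecium, Streptococcus bovis, Streptococcus mitis, Streptococcus pneumoniae

Catalase −: excludes Staphylococcus lugdunensis, Micrococcus luteus — 6 left.
Novobiocin −: all 6 remaining candidates are consistent.
Beta-hemolysis −: excludes Streptococcus pyogenes, Streptococcus agalactiae — 4 left.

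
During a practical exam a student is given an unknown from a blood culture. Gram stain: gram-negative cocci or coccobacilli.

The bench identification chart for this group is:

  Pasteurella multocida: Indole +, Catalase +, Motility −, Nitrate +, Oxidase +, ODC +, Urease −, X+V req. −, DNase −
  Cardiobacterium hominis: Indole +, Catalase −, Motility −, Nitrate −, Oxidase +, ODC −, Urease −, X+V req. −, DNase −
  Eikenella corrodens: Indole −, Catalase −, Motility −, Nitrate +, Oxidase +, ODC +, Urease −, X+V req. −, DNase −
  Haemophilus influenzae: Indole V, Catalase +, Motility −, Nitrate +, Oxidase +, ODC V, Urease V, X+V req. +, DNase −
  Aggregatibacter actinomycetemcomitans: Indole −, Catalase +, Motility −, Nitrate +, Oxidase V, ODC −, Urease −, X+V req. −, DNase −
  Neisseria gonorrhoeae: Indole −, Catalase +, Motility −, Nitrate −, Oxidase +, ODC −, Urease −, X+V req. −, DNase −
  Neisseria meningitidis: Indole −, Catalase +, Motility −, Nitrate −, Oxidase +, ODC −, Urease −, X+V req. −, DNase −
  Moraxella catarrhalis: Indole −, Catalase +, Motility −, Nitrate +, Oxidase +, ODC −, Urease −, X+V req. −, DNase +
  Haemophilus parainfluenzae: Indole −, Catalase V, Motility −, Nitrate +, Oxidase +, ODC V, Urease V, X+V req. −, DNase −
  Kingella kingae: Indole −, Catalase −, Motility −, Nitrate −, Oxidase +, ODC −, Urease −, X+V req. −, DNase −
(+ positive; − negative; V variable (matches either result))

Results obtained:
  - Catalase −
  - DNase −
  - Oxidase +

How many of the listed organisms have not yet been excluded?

Oxidase +: all 10 remaining candidates are consistent.
Catalase −: excludes 6 organisms — 4 left.
DNase −: all 4 remaining candidates are consistent.
Still consistent: Cardiobacterium hominis, Eikenella corrodens, Haemophilus parainfluenzae, Kingella kingae.

4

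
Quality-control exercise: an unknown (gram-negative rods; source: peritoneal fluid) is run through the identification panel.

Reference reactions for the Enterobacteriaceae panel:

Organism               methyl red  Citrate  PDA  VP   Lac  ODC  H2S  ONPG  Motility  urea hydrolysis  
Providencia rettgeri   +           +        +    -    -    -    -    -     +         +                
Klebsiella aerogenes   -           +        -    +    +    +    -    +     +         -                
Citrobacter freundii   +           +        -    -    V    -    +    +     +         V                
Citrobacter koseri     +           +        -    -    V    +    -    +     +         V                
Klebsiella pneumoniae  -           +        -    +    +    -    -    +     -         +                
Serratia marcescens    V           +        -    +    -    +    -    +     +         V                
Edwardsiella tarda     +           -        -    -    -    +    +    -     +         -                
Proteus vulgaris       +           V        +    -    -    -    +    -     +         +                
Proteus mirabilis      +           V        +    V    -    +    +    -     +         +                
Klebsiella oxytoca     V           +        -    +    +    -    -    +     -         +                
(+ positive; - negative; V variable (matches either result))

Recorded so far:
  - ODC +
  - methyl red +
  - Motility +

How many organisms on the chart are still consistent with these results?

4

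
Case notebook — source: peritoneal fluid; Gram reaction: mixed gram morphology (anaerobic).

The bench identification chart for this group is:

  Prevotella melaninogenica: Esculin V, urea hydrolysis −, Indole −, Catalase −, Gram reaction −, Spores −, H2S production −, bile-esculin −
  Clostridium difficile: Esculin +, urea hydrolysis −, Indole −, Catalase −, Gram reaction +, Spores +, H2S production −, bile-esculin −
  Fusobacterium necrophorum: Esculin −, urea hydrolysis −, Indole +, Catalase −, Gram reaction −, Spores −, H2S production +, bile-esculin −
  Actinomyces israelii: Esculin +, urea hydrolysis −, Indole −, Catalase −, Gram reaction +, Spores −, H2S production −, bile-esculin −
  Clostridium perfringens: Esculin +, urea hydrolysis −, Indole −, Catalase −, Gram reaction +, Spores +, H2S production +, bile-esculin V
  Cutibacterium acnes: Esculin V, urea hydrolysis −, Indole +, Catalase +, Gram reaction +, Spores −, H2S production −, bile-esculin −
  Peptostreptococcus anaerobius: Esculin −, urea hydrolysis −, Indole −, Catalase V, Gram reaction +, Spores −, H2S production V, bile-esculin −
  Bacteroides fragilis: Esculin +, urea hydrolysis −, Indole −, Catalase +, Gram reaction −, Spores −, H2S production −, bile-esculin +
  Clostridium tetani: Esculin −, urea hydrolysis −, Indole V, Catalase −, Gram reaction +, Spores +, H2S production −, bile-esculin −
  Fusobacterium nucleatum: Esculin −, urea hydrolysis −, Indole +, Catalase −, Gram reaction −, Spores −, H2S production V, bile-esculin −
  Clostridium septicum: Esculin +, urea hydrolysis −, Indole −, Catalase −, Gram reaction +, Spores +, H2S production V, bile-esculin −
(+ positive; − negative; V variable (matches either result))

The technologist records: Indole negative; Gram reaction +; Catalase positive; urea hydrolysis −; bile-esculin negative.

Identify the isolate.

bile-esculin −: excludes Bacteroides fragilis — 10 left.
Indole −: excludes Fusobacterium necrophorum, Cutibacterium acnes, Fusobacterium nucleatum — 7 left.
Gram reaction +: excludes Prevotella melaninogenica — 6 left.
urea hydrolysis −: all 6 remaining candidates are consistent.
Catalase +: excludes 5 organisms — 1 left.

Peptostreptococcus anaerobius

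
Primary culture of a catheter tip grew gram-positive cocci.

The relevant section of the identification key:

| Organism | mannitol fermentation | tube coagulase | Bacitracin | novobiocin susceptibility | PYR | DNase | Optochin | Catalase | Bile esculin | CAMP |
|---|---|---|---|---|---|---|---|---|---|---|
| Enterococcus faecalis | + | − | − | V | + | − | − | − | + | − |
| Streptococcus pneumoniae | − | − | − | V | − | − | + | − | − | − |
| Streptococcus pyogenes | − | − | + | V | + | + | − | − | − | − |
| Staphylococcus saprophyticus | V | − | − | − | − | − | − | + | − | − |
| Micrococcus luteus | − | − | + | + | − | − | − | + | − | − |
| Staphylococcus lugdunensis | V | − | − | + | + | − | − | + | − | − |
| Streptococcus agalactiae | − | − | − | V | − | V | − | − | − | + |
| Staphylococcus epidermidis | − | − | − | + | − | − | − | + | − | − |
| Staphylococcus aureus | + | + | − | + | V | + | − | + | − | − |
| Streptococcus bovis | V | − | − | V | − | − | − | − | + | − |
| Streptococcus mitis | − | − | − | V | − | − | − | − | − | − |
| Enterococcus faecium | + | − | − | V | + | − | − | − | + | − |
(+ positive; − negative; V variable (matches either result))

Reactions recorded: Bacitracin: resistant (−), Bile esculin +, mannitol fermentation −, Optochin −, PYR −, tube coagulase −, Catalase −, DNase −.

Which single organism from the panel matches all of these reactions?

Streptococcus bovis

Bile esculin +: excludes 9 organisms — 3 left.
DNase −: all 3 remaining candidates are consistent.
Bacitracin −: all 3 remaining candidates are consistent.
mannitol fermentation −: excludes Enterococcus faecalis, Enterococcus faecium — 1 left.
Catalase −: the one remaining candidate is consistent.
Optochin −: the one remaining candidate is consistent.
PYR −: the one remaining candidate is consistent.
tube coagulase −: the one remaining candidate is consistent.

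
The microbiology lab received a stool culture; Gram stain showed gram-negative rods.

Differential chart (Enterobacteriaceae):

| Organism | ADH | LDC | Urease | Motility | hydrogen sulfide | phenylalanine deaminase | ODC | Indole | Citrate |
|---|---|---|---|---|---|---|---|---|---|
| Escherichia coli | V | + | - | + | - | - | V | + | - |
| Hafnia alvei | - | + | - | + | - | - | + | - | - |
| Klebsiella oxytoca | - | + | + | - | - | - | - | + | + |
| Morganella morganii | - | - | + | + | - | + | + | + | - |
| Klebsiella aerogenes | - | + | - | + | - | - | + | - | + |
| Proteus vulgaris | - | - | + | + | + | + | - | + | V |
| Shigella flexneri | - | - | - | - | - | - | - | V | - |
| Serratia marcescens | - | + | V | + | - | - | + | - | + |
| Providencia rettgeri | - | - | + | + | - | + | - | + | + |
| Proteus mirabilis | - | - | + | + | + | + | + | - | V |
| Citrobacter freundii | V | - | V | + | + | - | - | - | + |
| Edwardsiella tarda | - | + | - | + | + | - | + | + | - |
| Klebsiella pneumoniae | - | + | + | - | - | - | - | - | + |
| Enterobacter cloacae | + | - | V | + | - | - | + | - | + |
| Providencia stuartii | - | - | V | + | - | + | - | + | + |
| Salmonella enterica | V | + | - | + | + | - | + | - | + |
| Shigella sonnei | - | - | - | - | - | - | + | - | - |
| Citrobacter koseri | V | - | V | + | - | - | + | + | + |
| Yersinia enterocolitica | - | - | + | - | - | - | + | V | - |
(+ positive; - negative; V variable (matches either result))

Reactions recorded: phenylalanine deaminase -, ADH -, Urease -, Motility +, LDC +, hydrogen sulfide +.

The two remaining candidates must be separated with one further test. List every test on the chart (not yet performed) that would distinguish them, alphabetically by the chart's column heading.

Citrate, Indole

ADH -: excludes Enterobacter cloacae — 18 left.
phenylalanine deaminase -: excludes 5 organisms — 13 left.
Motility +: excludes 5 organisms — 8 left.
Urease -: all 8 remaining candidates are consistent.
hydrogen sulfide +: excludes 5 organisms — 3 left.
LDC +: excludes Citrobacter freundii — 2 left.
Two candidates remain: Edwardsiella tarda and Salmonella enterica.
  ODC: + vs + — same for both, does not separate.
  Indole: Edwardsiella tarda +, Salmonella enterica - — discriminates.
  Citrate: Edwardsiella tarda -, Salmonella enterica + — discriminates.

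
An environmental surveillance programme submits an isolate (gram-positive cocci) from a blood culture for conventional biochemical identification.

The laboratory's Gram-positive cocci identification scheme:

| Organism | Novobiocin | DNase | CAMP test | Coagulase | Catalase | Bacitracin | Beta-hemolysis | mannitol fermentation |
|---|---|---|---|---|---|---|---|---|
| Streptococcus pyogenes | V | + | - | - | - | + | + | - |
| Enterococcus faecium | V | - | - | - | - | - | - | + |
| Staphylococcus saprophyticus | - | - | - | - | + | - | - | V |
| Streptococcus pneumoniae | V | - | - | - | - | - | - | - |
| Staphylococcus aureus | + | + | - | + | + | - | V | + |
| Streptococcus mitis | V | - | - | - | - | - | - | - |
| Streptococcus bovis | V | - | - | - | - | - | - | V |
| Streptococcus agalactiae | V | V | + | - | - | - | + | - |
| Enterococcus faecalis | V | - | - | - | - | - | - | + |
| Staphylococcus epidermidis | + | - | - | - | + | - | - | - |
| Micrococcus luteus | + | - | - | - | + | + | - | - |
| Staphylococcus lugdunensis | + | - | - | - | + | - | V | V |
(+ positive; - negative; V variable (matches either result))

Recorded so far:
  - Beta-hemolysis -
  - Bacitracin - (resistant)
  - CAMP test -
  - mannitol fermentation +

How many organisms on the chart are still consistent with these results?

Beta-hemolysis -: excludes Streptococcus pyogenes, Streptococcus agalactiae — 10 left.
Bacitracin -: excludes Micrococcus luteus — 9 left.
CAMP test -: all 9 remaining candidates are consistent.
mannitol fermentation +: excludes Streptococcus pneumoniae, Streptococcus mitis, Staphylococcus epidermidis — 6 left.
Still consistent: Enterococcus faecalis, Enterococcus faecium, Staphylococcus aureus, Staphylococcus lugdunensis, Staphylococcus saprophyticus, Streptococcus bovis.

6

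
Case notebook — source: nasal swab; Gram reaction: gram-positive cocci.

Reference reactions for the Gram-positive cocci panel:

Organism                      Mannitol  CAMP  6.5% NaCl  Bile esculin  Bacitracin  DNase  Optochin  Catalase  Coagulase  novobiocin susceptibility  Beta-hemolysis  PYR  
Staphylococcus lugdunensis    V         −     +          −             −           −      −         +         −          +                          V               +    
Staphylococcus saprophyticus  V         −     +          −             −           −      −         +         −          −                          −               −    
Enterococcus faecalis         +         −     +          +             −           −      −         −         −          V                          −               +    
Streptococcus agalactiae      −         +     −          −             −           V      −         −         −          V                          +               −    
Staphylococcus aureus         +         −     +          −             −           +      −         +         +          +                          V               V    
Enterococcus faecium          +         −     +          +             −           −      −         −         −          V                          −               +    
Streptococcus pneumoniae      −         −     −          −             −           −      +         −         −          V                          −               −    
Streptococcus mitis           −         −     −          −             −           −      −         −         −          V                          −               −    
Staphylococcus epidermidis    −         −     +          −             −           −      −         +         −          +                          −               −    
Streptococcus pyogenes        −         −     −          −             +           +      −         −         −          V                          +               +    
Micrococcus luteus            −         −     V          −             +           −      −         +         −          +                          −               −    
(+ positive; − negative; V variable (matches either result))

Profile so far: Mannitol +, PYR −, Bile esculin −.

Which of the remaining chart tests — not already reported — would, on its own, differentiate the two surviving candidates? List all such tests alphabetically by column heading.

Mannitol +: excludes 6 organisms — 5 left.
PYR −: excludes Staphylococcus lugdunensis, Enterococcus faecalis, Enterococcus faecium — 2 left.
Bile esculin −: all 2 remaining candidates are consistent.
Two candidates remain: Staphylococcus aureus and Staphylococcus saprophyticus.
  CAMP: − vs − — same for both, does not separate.
  6.5% NaCl: + vs + — same for both, does not separate.
  Bacitracin: − vs − — same for both, does not separate.
  DNase: Staphylococcus aureus +, Staphylococcus saprophyticus − — discriminates.
  Optochin: − vs − — same for both, does not separate.
  Catalase: + vs + — same for both, does not separate.
  Coagulase: Staphylococcus aureus +, Staphylococcus saprophyticus − — discriminates.
  novobiocin susceptibility: Staphylococcus aureus +, Staphylococcus saprophyticus − — discriminates.
  Beta-hemolysis: V vs − — variable for at least one, does not separate.

Coagulase, DNase, novobiocin susceptibility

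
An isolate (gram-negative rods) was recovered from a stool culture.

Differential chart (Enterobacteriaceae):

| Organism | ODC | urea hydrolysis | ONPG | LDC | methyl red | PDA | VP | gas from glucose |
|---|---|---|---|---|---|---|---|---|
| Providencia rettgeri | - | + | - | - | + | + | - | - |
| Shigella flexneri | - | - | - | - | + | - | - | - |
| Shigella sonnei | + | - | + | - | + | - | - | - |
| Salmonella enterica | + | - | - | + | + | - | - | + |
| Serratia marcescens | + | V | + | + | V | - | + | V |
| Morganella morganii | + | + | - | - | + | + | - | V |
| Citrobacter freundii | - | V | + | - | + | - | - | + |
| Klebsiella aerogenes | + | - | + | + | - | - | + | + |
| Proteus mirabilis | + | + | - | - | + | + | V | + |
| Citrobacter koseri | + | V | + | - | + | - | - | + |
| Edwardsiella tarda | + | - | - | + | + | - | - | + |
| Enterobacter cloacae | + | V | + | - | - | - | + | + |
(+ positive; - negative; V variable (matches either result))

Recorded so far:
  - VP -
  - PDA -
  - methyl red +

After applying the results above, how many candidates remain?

VP -: excludes Serratia marcescens, Klebsiella aerogenes, Enterobacter cloacae — 9 left.
PDA -: excludes Providencia rettgeri, Morganella morganii, Proteus mirabilis — 6 left.
methyl red +: all 6 remaining candidates are consistent.
Still consistent: Citrobacter freundii, Citrobacter koseri, Edwardsiella tarda, Salmonella enterica, Shigella flexneri, Shigella sonnei.

6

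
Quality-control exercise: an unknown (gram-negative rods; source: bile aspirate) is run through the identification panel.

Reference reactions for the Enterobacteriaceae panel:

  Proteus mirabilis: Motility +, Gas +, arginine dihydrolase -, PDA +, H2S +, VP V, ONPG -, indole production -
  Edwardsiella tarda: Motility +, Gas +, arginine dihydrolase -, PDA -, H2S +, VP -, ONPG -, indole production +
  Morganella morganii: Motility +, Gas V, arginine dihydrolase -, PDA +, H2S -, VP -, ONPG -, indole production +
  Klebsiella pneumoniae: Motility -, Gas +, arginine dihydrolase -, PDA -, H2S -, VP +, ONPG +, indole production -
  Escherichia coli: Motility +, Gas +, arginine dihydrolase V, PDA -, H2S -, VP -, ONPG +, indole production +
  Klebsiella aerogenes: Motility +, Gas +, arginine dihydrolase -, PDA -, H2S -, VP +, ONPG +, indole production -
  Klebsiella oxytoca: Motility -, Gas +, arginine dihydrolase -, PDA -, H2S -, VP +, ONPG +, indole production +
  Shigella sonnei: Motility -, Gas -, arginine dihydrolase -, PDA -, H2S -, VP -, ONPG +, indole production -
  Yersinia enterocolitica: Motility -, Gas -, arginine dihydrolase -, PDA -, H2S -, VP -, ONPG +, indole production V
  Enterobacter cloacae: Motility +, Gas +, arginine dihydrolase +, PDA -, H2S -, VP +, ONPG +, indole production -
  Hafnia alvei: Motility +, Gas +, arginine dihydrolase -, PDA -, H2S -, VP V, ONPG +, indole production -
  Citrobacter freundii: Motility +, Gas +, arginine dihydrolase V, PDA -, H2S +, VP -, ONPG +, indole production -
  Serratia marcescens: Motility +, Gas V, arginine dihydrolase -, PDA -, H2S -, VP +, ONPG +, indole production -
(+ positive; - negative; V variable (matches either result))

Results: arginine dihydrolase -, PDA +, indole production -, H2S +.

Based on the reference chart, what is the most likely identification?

Proteus mirabilis

H2S +: excludes 10 organisms — 3 left.
indole production -: excludes Edwardsiella tarda — 2 left.
arginine dihydrolase -: all 2 remaining candidates are consistent.
PDA +: excludes Citrobacter freundii — 1 left.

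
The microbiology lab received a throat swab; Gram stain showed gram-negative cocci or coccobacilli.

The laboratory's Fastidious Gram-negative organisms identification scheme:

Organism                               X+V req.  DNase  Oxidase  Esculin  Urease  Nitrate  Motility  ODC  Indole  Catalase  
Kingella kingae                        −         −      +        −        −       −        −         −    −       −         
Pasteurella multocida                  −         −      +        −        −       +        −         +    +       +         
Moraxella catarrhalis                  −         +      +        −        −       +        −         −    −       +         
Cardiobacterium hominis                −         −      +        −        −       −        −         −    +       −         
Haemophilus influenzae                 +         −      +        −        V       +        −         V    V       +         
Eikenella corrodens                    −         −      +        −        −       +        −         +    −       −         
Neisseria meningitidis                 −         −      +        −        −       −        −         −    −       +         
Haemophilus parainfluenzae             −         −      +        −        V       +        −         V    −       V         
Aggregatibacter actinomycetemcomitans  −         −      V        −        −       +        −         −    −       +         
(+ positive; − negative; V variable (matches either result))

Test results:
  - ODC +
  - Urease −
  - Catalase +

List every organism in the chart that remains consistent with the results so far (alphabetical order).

Haemophilus influenzae, Haemophilus parainfluenzae, Pasteurella multocida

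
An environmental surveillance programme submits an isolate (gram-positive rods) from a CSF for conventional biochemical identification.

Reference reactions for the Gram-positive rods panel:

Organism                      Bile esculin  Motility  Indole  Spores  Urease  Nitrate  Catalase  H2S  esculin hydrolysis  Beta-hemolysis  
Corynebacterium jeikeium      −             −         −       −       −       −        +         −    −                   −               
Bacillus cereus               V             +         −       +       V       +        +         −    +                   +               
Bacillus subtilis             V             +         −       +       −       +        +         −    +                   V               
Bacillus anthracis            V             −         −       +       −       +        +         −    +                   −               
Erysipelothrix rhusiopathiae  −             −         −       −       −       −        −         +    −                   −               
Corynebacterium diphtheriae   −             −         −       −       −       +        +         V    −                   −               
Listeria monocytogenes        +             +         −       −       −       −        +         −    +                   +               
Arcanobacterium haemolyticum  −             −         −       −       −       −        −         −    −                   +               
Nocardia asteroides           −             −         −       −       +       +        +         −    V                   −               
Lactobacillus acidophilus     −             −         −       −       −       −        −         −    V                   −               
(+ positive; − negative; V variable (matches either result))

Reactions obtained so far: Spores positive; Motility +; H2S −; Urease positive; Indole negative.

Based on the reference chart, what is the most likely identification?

H2S −: excludes Erysipelothrix rhusiopathiae — 9 left.
Urease +: excludes 7 organisms — 2 left.
Indole −: all 2 remaining candidates are consistent.
Spores +: excludes Nocardia asteroides — 1 left.
Motility +: the one remaining candidate is consistent.

Bacillus cereus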